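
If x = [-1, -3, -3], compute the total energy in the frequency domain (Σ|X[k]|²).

Parseval: Σ|x[n]|² = (1/N)Σ|X[k]|², so Σ|X[k]|² = N·Σ|x[n]|² = 3·19.0000

Σ|X[k]|² = N·Σ|x[n]|² = 3·19.0000 = 57.0000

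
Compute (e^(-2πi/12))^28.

Since ω_12^12 = 1, powers reduce modulo 12.
28 mod 12 = 4
So ω_12^28 = ω_12^4 = e^(-2πi·4/12)

ω_12^28 = ω_12^4 = -0.5000-0.8660i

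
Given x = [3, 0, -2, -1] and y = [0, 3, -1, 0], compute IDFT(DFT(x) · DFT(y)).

(x ⊛ y)[n] = Σ(m=0 to 3) x[m] · y[(n-m) mod 4]

Computing each output sample:
(x ⊛ y)[0] = -1
(x ⊛ y)[1] = 10
(x ⊛ y)[2] = -3
(x ⊛ y)[3] = -6

x ⊛ y = [-1, 10, -3, -6]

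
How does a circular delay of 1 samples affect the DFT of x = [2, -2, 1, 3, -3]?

Time shift by 1: X_shifted[k] = ω_5^(1k) · X[k]
Shifted x = [-3, 2, -2, 1, 3]

DFT(x[n-1]) = [1, -0.6459+2.7144i, -7.3541-2.2654i, -7.3541+2.2654i, -0.6459-2.7144i]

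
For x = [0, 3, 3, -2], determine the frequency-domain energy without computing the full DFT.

Parseval: Σ|x[n]|² = (1/N)Σ|X[k]|², so Σ|X[k]|² = N·Σ|x[n]|² = 4·22.0000

Σ|X[k]|² = N·Σ|x[n]|² = 4·22.0000 = 88.0000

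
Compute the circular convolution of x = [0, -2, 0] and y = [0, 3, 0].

(x ⊛ y)[n] = Σ(m=0 to 2) x[m] · y[(n-m) mod 3]

Computing each output sample:
(x ⊛ y)[0] = 0
(x ⊛ y)[1] = 0
(x ⊛ y)[2] = -6

x ⊛ y = [0, 0, -6]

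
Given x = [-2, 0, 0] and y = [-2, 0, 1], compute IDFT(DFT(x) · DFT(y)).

(x ⊛ y)[n] = Σ(m=0 to 2) x[m] · y[(n-m) mod 3]

Computing each output sample:
(x ⊛ y)[0] = 4
(x ⊛ y)[1] = 0
(x ⊛ y)[2] = -2

x ⊛ y = [4, 0, -2]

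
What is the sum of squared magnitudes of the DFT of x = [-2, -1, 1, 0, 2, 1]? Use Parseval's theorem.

Parseval: Σ|x[n]|² = (1/N)Σ|X[k]|², so Σ|X[k]|² = N·Σ|x[n]|² = 6·11.0000

Σ|X[k]|² = N·Σ|x[n]|² = 6·11.0000 = 66.0000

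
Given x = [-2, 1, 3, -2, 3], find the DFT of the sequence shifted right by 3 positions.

Time shift by 3: X_shifted[k] = ω_5^(3k) · X[k]
Shifted x = [3, -2, 3, -2, 1]

DFT(x[n-3]) = [3, 1.8820-0.0858i, 4.1180+6.5186i, 4.1180-6.5186i, 1.8820+0.0858i]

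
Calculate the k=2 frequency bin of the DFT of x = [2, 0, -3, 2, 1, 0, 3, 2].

X[2] = Σ(n=0 to 7) x[n] · ω_8^(2n) where ω_8 = e^(-2πi/8)
= (2)·ω_8^0 + (0)·ω_8^2 + (-3)·ω_8^4 + (2)·ω_8^6 + (1)·ω_8^8 + (0)·ω_8^10 + (3)·ω_8^12 + (2)·ω_8^14

X[2] = 3+4i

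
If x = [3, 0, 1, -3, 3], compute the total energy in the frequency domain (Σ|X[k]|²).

Parseval: Σ|x[n]|² = (1/N)Σ|X[k]|², so Σ|X[k]|² = N·Σ|x[n]|² = 5·28.0000

Σ|X[k]|² = N·Σ|x[n]|² = 5·28.0000 = 140.0000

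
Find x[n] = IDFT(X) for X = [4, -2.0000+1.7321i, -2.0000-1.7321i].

x[n] = (1/3) Σ(k=0 to 2) X[k] · e^(2πikn/3)

Computing each x[n]:
x[0] = 0
x[1] = 1
x[2] = 3

x = [0, 1, 3]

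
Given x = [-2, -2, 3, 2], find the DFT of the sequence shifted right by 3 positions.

Time shift by 3: X_shifted[k] = ω_4^(3k) · X[k]
Shifted x = [-2, 3, 2, -2]

DFT(x[n-3]) = [1, -4-5i, -1, -4+5i]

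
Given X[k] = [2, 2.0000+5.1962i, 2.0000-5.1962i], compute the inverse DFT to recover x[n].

x[n] = (1/3) Σ(k=0 to 2) X[k] · e^(2πikn/3)

Computing each x[n]:
x[0] = 2
x[1] = -3
x[2] = 3

x = [2, -3, 3]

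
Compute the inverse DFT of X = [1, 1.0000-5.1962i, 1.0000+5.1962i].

x[n] = (1/3) Σ(k=0 to 2) X[k] · e^(2πikn/3)

Computing each x[n]:
x[0] = 1
x[1] = 3
x[2] = -3

x = [1, 3, -3]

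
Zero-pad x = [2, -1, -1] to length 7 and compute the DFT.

Original 3-point DFT: [0, 3, 3]
Zero-padded 7-point DFT provides frequency interpolation.

DFT_7([x, 0, ...]) = [0, 1.5990+1.7568i, 3.1235+0.5410i, 2.2775-0.3479i, 2.2775+0.3479i, 3.1235-0.5410i, 1.5990-1.7568i]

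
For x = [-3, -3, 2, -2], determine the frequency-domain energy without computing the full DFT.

Parseval: Σ|x[n]|² = (1/N)Σ|X[k]|², so Σ|X[k]|² = N·Σ|x[n]|² = 4·26.0000

Σ|X[k]|² = N·Σ|x[n]|² = 4·26.0000 = 104.0000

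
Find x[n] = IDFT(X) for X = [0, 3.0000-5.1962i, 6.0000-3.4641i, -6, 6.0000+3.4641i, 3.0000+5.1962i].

x[n] = (1/6) Σ(k=0 to 5) X[k] · e^(2πikn/6)

Computing each x[n]:
x[0] = 2
x[1] = 3
x[2] = -2
x[3] = 2
x[4] = -3
x[5] = -2

x = [2, 3, -2, 2, -3, -2]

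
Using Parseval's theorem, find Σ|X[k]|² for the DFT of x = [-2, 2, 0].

Parseval: Σ|x[n]|² = (1/N)Σ|X[k]|², so Σ|X[k]|² = N·Σ|x[n]|² = 3·8.0000

Σ|X[k]|² = N·Σ|x[n]|² = 3·8.0000 = 24.0000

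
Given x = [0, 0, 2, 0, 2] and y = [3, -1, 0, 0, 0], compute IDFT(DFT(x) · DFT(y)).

(x ⊛ y)[n] = Σ(m=0 to 4) x[m] · y[(n-m) mod 5]

Computing each output sample:
(x ⊛ y)[0] = -2
(x ⊛ y)[1] = 0
(x ⊛ y)[2] = 6
(x ⊛ y)[3] = -2
(x ⊛ y)[4] = 6

x ⊛ y = [-2, 0, 6, -2, 6]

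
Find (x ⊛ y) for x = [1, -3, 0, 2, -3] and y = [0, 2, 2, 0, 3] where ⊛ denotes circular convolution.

(x ⊛ y)[n] = Σ(m=0 to 4) x[m] · y[(n-m) mod 5]

Computing each output sample:
(x ⊛ y)[0] = -11
(x ⊛ y)[1] = -4
(x ⊛ y)[2] = 2
(x ⊛ y)[3] = -15
(x ⊛ y)[4] = 7

x ⊛ y = [-11, -4, 2, -15, 7]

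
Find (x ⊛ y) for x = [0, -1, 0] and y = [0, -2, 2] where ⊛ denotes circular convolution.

(x ⊛ y)[n] = Σ(m=0 to 2) x[m] · y[(n-m) mod 3]

Computing each output sample:
(x ⊛ y)[0] = -2
(x ⊛ y)[1] = 0
(x ⊛ y)[2] = 2

x ⊛ y = [-2, 0, 2]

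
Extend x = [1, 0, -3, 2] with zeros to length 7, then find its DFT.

Original 4-point DFT: [0, 4+2i, -4, 4-2i]
Zero-padded 7-point DFT provides frequency interpolation.

DFT_7([x, 0, ...]) = [0, -0.1344+2.0570i, 4.9499+0.2620i, -1.3155-4.2954i, -1.3155+4.2954i, 4.9499-0.2620i, -0.1344-2.0570i]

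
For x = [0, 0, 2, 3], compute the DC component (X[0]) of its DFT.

X[0] = Σ(n=0 to 3) x[n] · ω_4^0 = Σ x[n]
= (0) + (0) + (2) + (3)

X[0] = 5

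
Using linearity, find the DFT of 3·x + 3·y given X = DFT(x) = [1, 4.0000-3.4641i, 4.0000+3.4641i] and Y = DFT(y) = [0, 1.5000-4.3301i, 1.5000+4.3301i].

By linearity: DFT(3x + 3y) = 3·DFT(x) + 3·DFT(y)
= 3·[1, 4.0000-3.4641i, 4.0000+3.4641i] + 3·[0, 1.5000-4.3301i, 1.5000+4.3301i]

Computing element-wise:
Z[0] = 3·(1) + 3·(0) = 3
Z[1] = 3·(4.0000-3.4641i) + 3·(1.5000-4.3301i) = 16.5000-23.3826i
Z[2] = 3·(4.0000+3.4641i) + 3·(1.5000+4.3301i) = 16.5000+23.3826i

DFT(3x + 3y) = 3·X + 3·Y = [3, 16.5000-23.3826i, 16.5000+23.3826i]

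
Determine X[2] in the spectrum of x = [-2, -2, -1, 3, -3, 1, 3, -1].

X[2] = Σ(n=0 to 7) x[n] · ω_8^(2n) where ω_8 = e^(-2πi/8)
= (-2)·ω_8^0 + (-2)·ω_8^2 + (-1)·ω_8^4 + (3)·ω_8^6 + (-3)·ω_8^8 + (1)·ω_8^10 + (3)·ω_8^12 + (-1)·ω_8^14

X[2] = -7+3i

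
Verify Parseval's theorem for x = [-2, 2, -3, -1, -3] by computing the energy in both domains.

Time domain:
Σ|x[n]|² = |-2|² + |2|² + |-3|² + |-1|² + |-3|² = 27.0000

Frequency domain:
(1/5)Σ|X[k]|² = (1/5)(|-7|² + |0.9271-3.5797i|² + |-2.4271-4.8410i|² + |-2.4271+4.8410i|² + |0.9271+3.5797i|²) = (1/5)·135.0000 = 27.0000

Both sides agree, confirming Parseval's theorem.

Σ|x[n]|² = (1/N)Σ|X[k]|² = 27.0000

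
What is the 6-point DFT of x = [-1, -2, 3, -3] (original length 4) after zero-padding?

Original 4-point DFT: [-3, -4-1i, 7, -4+1i]
Zero-padded 6-point DFT provides frequency interpolation.

DFT_6([x, 0, ...]) = [-3, -0.5000-0.8660i, -4.5000+4.3301i, 7, -4.5000-4.3301i, -0.5000+0.8660i]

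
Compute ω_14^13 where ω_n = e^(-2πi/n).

ω_14^13 = e^(-2πi·13/14)
= cos(-2π·13/14) + i·sin(-2π·13/14)
= cos(-26π/14) + i·sin(-26π/14)

ω_14^13 = cos(-26π/14) + i·sin(-26π/14) = 0.9010+0.4339i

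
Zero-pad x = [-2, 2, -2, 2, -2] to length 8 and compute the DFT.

Original 5-point DFT: [-2, -2.0000-1.4531i, -2.0000-6.1554i, -2.0000+6.1554i, -2.0000+1.4531i]
Zero-padded 8-point DFT provides frequency interpolation.

DFT_8([x, 0, ...]) = [-2, -0.8284i, -2, -4.8284i, -10, 4.8284i, -2, 0.8284i]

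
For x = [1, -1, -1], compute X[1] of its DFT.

X[1] = Σ(n=0 to 2) x[n] · ω_3^(1n) where ω_3 = e^(-2πi/3)
= (1)·ω_3^0 + (-1)·ω_3^1 + (-1)·ω_3^2

X[1] = 2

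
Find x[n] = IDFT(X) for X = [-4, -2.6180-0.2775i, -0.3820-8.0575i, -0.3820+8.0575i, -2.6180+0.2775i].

x[n] = (1/5) Σ(k=0 to 4) X[k] · e^(2πikn/5)

Computing each x[n]:
x[0] = -2
x[1] = 1
x[2] = -3
x[3] = 3
x[4] = -3

x = [-2, 1, -3, 3, -3]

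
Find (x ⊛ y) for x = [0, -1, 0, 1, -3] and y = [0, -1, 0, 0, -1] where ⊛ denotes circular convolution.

(x ⊛ y)[n] = Σ(m=0 to 4) x[m] · y[(n-m) mod 5]

Computing each output sample:
(x ⊛ y)[0] = 4
(x ⊛ y)[1] = 0
(x ⊛ y)[2] = 0
(x ⊛ y)[3] = 3
(x ⊛ y)[4] = -1

x ⊛ y = [4, 0, 0, 3, -1]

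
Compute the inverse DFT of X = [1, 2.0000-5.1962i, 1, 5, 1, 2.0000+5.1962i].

x[n] = (1/6) Σ(k=0 to 5) X[k] · e^(2πikn/6)

Computing each x[n]:
x[0] = 2
x[1] = 1
x[2] = 2
x[3] = -1
x[4] = -1
x[5] = -2

x = [2, 1, 2, -1, -1, -2]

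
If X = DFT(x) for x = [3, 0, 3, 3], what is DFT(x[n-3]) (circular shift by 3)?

Time shift by 3: X_shifted[k] = ω_4^(3k) · X[k]
Shifted x = [0, 3, 3, 3]

DFT(x[n-3]) = [9, -3, -3, -3]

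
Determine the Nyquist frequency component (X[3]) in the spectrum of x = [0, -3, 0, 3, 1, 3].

X[3] = Σ(n=0 to 5) x[n] · ω_6^(3n) where ω_6 = e^(-2πi/6)
= (0)·ω_6^0 + (-3)·ω_6^3 + (0)·ω_6^6 + (3)·ω_6^9 + (1)·ω_6^12 + (3)·ω_6^15

X[3] = -2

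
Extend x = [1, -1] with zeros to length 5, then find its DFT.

Original 2-point DFT: [0, 2]
Zero-padded 5-point DFT provides frequency interpolation.

DFT_5([x, 0, ...]) = [0, 0.6910+0.9511i, 1.8090+0.5878i, 1.8090-0.5878i, 0.6910-0.9511i]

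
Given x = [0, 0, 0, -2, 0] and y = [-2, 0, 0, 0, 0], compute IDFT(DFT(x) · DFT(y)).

(x ⊛ y)[n] = Σ(m=0 to 4) x[m] · y[(n-m) mod 5]

Computing each output sample:
(x ⊛ y)[0] = 0
(x ⊛ y)[1] = 0
(x ⊛ y)[2] = 0
(x ⊛ y)[3] = 4
(x ⊛ y)[4] = 0

x ⊛ y = [0, 0, 0, 4, 0]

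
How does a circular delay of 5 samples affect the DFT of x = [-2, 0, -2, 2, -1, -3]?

Time shift by 5: X_shifted[k] = ω_6^(5k) · X[k]
Shifted x = [0, -2, 2, -1, -3, -2]

DFT(x[n-5]) = [-6, -0.5000-4.3301i, 1.5000+4.3301i, 4, 1.5000-4.3301i, -0.5000+4.3301i]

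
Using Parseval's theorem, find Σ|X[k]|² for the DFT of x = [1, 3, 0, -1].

Parseval: Σ|x[n]|² = (1/N)Σ|X[k]|², so Σ|X[k]|² = N·Σ|x[n]|² = 4·11.0000

Σ|X[k]|² = N·Σ|x[n]|² = 4·11.0000 = 44.0000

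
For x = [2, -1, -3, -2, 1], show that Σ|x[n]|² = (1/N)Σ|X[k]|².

Time domain:
Σ|x[n]|² = |2|² + |-1|² + |-3|² + |-2|² + |1|² = 19.0000

Frequency domain:
(1/5)Σ|X[k]|² = (1/5)(|-3|² + |6.0451+2.4899i|² + |0.4549+0.2245i|² + |0.4549-0.2245i|² + |6.0451-2.4899i|²) = (1/5)·95.0000 = 19.0000

Both sides agree, confirming Parseval's theorem.

Σ|x[n]|² = (1/N)Σ|X[k]|² = 19.0000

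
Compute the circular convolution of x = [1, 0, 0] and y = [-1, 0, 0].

(x ⊛ y)[n] = Σ(m=0 to 2) x[m] · y[(n-m) mod 3]

Computing each output sample:
(x ⊛ y)[0] = -1
(x ⊛ y)[1] = 0
(x ⊛ y)[2] = 0

x ⊛ y = [-1, 0, 0]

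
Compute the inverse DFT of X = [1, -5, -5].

x[n] = (1/3) Σ(k=0 to 2) X[k] · e^(2πikn/3)

Computing each x[n]:
x[0] = -3
x[1] = 2
x[2] = 2

x = [-3, 2, 2]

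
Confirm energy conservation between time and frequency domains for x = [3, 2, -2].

Time domain:
Σ|x[n]|² = |3|² + |2|² + |-2|² = 17.0000

Frequency domain:
(1/3)Σ|X[k]|² = (1/3)(|3|² + |3.0000-3.4641i|² + |3.0000+3.4641i|²) = (1/3)·51.0000 = 17.0000

Both sides agree, confirming Parseval's theorem.

Σ|x[n]|² = (1/N)Σ|X[k]|² = 17.0000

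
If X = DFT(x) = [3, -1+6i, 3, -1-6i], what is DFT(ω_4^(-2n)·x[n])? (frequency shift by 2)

Modulation property: DFT(ω_4^(-2n)·x[n]) = X[(k-2) mod 4], so circularly shift X by 2 positions.

X[k-2] = [3, -1-6i, 3, -1+6i]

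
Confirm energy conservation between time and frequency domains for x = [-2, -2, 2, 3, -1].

Time domain:
Σ|x[n]|² = |-2|² + |-2|² + |2|² + |3|² + |-1|² = 22.0000

Frequency domain:
(1/5)Σ|X[k]|² = (1/5)(|0|² + |-6.9721+1.5388i|² + |1.9721-0.3633i|² + |1.9721+0.3633i|² + |-6.9721-1.5388i|²) = (1/5)·110.0000 = 22.0000

Both sides agree, confirming Parseval's theorem.

Σ|x[n]|² = (1/N)Σ|X[k]|² = 22.0000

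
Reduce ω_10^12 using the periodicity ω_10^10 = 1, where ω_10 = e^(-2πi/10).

Since ω_10^10 = 1, powers reduce modulo 10.
12 mod 10 = 2
So ω_10^12 = ω_10^2 = e^(-2πi·2/10)

ω_10^12 = ω_10^2 = 0.3090-0.9511i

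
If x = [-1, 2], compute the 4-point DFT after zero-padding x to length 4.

Original 2-point DFT: [1, -3]
Zero-padded 4-point DFT provides frequency interpolation.

DFT_4([x, 0, ...]) = [1, -1-2i, -3, -1+2i]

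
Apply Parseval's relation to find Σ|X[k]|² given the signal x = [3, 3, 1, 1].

Parseval: Σ|x[n]|² = (1/N)Σ|X[k]|², so Σ|X[k]|² = N·Σ|x[n]|² = 4·20.0000

Σ|X[k]|² = N·Σ|x[n]|² = 4·20.0000 = 80.0000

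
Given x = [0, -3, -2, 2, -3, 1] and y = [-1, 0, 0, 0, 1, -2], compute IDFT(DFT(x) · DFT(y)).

(x ⊛ y)[n] = Σ(m=0 to 5) x[m] · y[(n-m) mod 6]

Computing each output sample:
(x ⊛ y)[0] = 4
(x ⊛ y)[1] = 9
(x ⊛ y)[2] = -5
(x ⊛ y)[3] = 5
(x ⊛ y)[4] = 1
(x ⊛ y)[5] = -4

x ⊛ y = [4, 9, -5, 5, 1, -4]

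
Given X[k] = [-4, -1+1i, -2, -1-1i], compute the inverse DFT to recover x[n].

x[n] = (1/4) Σ(k=0 to 3) X[k] · e^(2πikn/4)

Computing each x[n]:
x[0] = -2
x[1] = -1
x[2] = -1
x[3] = 0

x = [-2, -1, -1, 0]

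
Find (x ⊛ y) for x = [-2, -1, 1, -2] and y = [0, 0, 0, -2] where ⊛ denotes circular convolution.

(x ⊛ y)[n] = Σ(m=0 to 3) x[m] · y[(n-m) mod 4]

Computing each output sample:
(x ⊛ y)[0] = 2
(x ⊛ y)[1] = -2
(x ⊛ y)[2] = 4
(x ⊛ y)[3] = 4

x ⊛ y = [2, -2, 4, 4]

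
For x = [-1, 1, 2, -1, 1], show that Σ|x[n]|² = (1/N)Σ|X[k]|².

Time domain:
Σ|x[n]|² = |-1|² + |1|² + |2|² + |-1|² + |1|² = 8.0000

Frequency domain:
(1/5)Σ|X[k]|² = (1/5)(|2|² + |-1.1910-1.7634i|² + |-2.3090+2.8532i|² + |-2.3090-2.8532i|² + |-1.1910+1.7634i|²) = (1/5)·40.0000 = 8.0000

Both sides agree, confirming Parseval's theorem.

Σ|x[n]|² = (1/N)Σ|X[k]|² = 8.0000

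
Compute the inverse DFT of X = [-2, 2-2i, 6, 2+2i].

x[n] = (1/4) Σ(k=0 to 3) X[k] · e^(2πikn/4)

Computing each x[n]:
x[0] = 2
x[1] = -1
x[2] = 0
x[3] = -3

x = [2, -1, 0, -3]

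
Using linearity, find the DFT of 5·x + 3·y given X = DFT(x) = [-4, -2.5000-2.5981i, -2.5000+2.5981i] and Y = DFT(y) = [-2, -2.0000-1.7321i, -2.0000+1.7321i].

By linearity: DFT(5x + 3y) = 5·DFT(x) + 3·DFT(y)
= 5·[-4, -2.5000-2.5981i, -2.5000+2.5981i] + 3·[-2, -2.0000-1.7321i, -2.0000+1.7321i]

Computing element-wise:
Z[0] = 5·(-4) + 3·(-2) = -26
Z[1] = 5·(-2.5000-2.5981i) + 3·(-2.0000-1.7321i) = -18.5000-18.1868i
Z[2] = 5·(-2.5000+2.5981i) + 3·(-2.0000+1.7321i) = -18.5000+18.1868i

DFT(5x + 3y) = 5·X + 3·Y = [-26, -18.5000-18.1868i, -18.5000+18.1868i]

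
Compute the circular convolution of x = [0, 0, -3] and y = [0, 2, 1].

(x ⊛ y)[n] = Σ(m=0 to 2) x[m] · y[(n-m) mod 3]

Computing each output sample:
(x ⊛ y)[0] = -6
(x ⊛ y)[1] = -3
(x ⊛ y)[2] = 0

x ⊛ y = [-6, -3, 0]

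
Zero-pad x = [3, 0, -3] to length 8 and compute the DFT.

Original 3-point DFT: [0, 4.5000-2.5981i, 4.5000+2.5981i]
Zero-padded 8-point DFT provides frequency interpolation.

DFT_8([x, 0, ...]) = [0, 3+3i, 6, 3-3i, 0, 3+3i, 6, 3-3i]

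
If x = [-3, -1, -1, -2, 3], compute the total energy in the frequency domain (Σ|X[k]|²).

Parseval: Σ|x[n]|² = (1/N)Σ|X[k]|², so Σ|X[k]|² = N·Σ|x[n]|² = 5·24.0000

Σ|X[k]|² = N·Σ|x[n]|² = 5·24.0000 = 120.0000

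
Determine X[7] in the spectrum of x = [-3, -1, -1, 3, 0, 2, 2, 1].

X[7] = Σ(n=0 to 7) x[n] · ω_8^(7n) where ω_8 = e^(-2πi/8)
= (-3)·ω_8^0 + (-1)·ω_8^7 + (-1)·ω_8^14 + (3)·ω_8^21 + (0)·ω_8^28 + (2)·ω_8^35 + (2)·ω_8^42 + (1)·ω_8^49

X[7] = -6.5355-3.7071i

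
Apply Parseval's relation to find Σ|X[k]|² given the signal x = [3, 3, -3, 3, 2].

Parseval: Σ|x[n]|² = (1/N)Σ|X[k]|², so Σ|X[k]|² = N·Σ|x[n]|² = 5·40.0000

Σ|X[k]|² = N·Σ|x[n]|² = 5·40.0000 = 200.0000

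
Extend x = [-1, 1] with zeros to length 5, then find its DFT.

Original 2-point DFT: [0, -2]
Zero-padded 5-point DFT provides frequency interpolation.

DFT_5([x, 0, ...]) = [0, -0.6910-0.9511i, -1.8090-0.5878i, -1.8090+0.5878i, -0.6910+0.9511i]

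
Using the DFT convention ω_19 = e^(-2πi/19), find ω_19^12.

ω_19^12 = e^(-2πi·12/19)
= cos(-2π·12/19) + i·sin(-2π·12/19)
= cos(-24π/19) + i·sin(-24π/19)

ω_19^12 = cos(-24π/19) + i·sin(-24π/19) = -0.6773+0.7357i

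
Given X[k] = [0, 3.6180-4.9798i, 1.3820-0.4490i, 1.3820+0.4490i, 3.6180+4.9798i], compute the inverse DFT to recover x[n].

x[n] = (1/5) Σ(k=0 to 4) X[k] · e^(2πikn/5)

Computing each x[n]:
x[0] = 2
x[1] = 2
x[2] = 0
x[3] = -2
x[4] = -2

x = [2, 2, 0, -2, -2]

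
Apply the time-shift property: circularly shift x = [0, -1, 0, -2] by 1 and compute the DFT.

Time shift by 1: X_shifted[k] = ω_4^(1k) · X[k]
Shifted x = [-2, 0, -1, 0]

DFT(x[n-1]) = [-3, -1, -3, -1]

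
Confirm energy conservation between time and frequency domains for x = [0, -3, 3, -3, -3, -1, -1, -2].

Time domain:
Σ|x[n]|² = |0|² + |-3|² + |3|² + |-3|² + |-3|² + |-1|² + |-1|² + |-2|² = 42.0000

Frequency domain:
(1/8)Σ|X[k]|² = (1/8)(|-10|² + |2.2929-1.8787i|² + |-5-1i|² + |3.7071+6.1213i|² + |8|² + |3.7071-6.1213i|² + |-5+1i|² + |2.2929+1.8787i|²) = (1/8)·336.0000 = 42.0000

Both sides agree, confirming Parseval's theorem.

Σ|x[n]|² = (1/N)Σ|X[k]|² = 42.0000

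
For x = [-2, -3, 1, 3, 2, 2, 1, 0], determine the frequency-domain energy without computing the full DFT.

Parseval: Σ|x[n]|² = (1/N)Σ|X[k]|², so Σ|X[k]|² = N·Σ|x[n]|² = 8·32.0000

Σ|X[k]|² = N·Σ|x[n]|² = 8·32.0000 = 256.0000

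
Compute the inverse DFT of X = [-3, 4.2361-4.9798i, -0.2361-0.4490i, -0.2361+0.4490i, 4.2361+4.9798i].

x[n] = (1/5) Σ(k=0 to 4) X[k] · e^(2πikn/5)

Computing each x[n]:
x[0] = 1
x[1] = 2
x[2] = -1
x[3] = -3
x[4] = -2

x = [1, 2, -1, -3, -2]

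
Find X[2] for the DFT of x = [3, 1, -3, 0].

X[2] = Σ(n=0 to 3) x[n] · ω_4^(2n) where ω_4 = e^(-2πi/4)
= (3)·ω_4^0 + (1)·ω_4^2 + (-3)·ω_4^4 + (0)·ω_4^6

X[2] = -1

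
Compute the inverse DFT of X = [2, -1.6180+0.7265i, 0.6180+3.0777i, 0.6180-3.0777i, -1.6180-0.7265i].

x[n] = (1/5) Σ(k=0 to 4) X[k] · e^(2πikn/5)

Computing each x[n]:
x[0] = 0
x[1] = -1
x[2] = 2
x[3] = 0
x[4] = 1

x = [0, -1, 2, 0, 1]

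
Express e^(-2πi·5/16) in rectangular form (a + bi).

ω_16^5 = e^(-2πi·5/16)
= cos(-2π·5/16) + i·sin(-2π·5/16)
= cos(-10π/16) + i·sin(-10π/16)

ω_16^5 = cos(-10π/16) + i·sin(-10π/16) = -0.3827-0.9239i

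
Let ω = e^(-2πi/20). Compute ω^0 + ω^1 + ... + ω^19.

Sum of all nth roots of unity equals 0 for n > 1 (geometric series with r ≠ 1).

0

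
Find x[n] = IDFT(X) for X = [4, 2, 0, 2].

x[n] = (1/4) Σ(k=0 to 3) X[k] · e^(2πikn/4)

Computing each x[n]:
x[0] = 2
x[1] = 1
x[2] = 0
x[3] = 1

x = [2, 1, 0, 1]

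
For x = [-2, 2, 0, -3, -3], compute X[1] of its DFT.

X[1] = Σ(n=0 to 4) x[n] · ω_5^(1n) where ω_5 = e^(-2πi/5)
= (-2)·ω_5^0 + (2)·ω_5^1 + (0)·ω_5^2 + (-3)·ω_5^3 + (-3)·ω_5^4

X[1] = 0.1180-6.5186i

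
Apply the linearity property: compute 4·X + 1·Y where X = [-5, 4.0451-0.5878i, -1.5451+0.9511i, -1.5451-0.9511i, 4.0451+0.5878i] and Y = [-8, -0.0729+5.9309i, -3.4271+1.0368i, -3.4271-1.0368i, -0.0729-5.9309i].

By linearity: DFT(4x + 1y) = 4·DFT(x) + 1·DFT(y)
= 4·[-5, 4.0451-0.5878i, -1.5451+0.9511i, -1.5451-0.9511i, 4.0451+0.5878i] + 1·[-8, -0.0729+5.9309i, -3.4271+1.0368i, -3.4271-1.0368i, -0.0729-5.9309i]

Computing element-wise:
Z[0] = 4·(-5) + 1·(-8) = -28
Z[1] = 4·(4.0451-0.5878i) + 1·(-0.0729+5.9309i) = 16.1075+3.5797i
Z[2] = 4·(-1.5451+0.9511i) + 1·(-3.4271+1.0368i) = -9.6075+4.8412i
Z[3] = 4·(-1.5451-0.9511i) + 1·(-3.4271-1.0368i) = -9.6075-4.8412i
Z[4] = 4·(4.0451+0.5878i) + 1·(-0.0729-5.9309i) = 16.1075-3.5797i

DFT(4x + 1y) = 4·X + 1·Y = [-28, 16.1075+3.5797i, -9.6075+4.8412i, -9.6075-4.8412i, 16.1075-3.5797i]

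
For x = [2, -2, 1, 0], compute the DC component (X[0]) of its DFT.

X[0] = Σ(n=0 to 3) x[n] · ω_4^0 = Σ x[n]
= (2) + (-2) + (1) + (0)

X[0] = 1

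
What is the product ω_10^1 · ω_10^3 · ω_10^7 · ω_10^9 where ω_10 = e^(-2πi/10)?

The primitive 10th roots of unity are ω_10^k for k coprime to 10: k ∈ {1, 3, 7, 9}
Their product equals the constant term of the cyclotomic polynomial Φ_10(x) up to sign.
For n ≥ 3, the product of all primitive nth roots of unity is 1. (For n=1 it is 1; for n=2 it is -1.)

1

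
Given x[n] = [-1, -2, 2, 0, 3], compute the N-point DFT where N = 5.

X[k] = Σ(n=0 to 4) x[n] · ω_5^(nk)
where ω_5 = e^(-2πi/5)

Computing each X[k]:
X[0] = 2
X[1] = -2.3090+3.5797i
X[2] = -1.1910+4.8410i
X[3] = -1.1910-4.8410i
X[4] = -2.3090-3.5797i

X = [2, -2.3090+3.5797i, -1.1910+4.8410i, -1.1910-4.8410i, -2.3090-3.5797i]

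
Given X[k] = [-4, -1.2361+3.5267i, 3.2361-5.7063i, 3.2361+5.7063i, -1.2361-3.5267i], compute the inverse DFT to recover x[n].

x[n] = (1/5) Σ(k=0 to 4) X[k] · e^(2πikn/5)

Computing each x[n]:
x[0] = 0
x[1] = -2
x[2] = -3
x[3] = 3
x[4] = -2

x = [0, -2, -3, 3, -2]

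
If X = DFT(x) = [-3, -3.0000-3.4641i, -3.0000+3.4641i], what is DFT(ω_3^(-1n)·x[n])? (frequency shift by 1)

Modulation property: DFT(ω_3^(-1n)·x[n]) = X[(k-1) mod 3], so circularly shift X by 1 positions.

X[k-1] = [-3.0000+3.4641i, -3, -3.0000-3.4641i]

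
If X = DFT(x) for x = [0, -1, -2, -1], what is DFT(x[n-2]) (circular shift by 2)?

Time shift by 2: X_shifted[k] = ω_4^(2k) · X[k]
Shifted x = [-2, -1, 0, -1]

DFT(x[n-2]) = [-4, -2, 0, -2]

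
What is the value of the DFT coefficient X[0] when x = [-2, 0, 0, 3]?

X[0] = Σ(n=0 to 3) x[n] · ω_4^0 = Σ x[n]
= (-2) + (0) + (0) + (3)

X[0] = 1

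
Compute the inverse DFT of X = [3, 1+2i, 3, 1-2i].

x[n] = (1/4) Σ(k=0 to 3) X[k] · e^(2πikn/4)

Computing each x[n]:
x[0] = 2
x[1] = -1
x[2] = 1
x[3] = 1

x = [2, -1, 1, 1]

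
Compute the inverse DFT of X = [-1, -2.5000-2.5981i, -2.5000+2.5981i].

x[n] = (1/3) Σ(k=0 to 2) X[k] · e^(2πikn/3)

Computing each x[n]:
x[0] = -2
x[1] = 2
x[2] = -1

x = [-2, 2, -1]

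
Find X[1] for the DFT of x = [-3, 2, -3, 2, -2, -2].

X[1] = Σ(n=0 to 5) x[n] · ω_6^(1n) where ω_6 = e^(-2πi/6)
= (-3)·ω_6^0 + (2)·ω_6^1 + (-3)·ω_6^2 + (2)·ω_6^3 + (-2)·ω_6^4 + (-2)·ω_6^5

X[1] = -2.5000-2.5981i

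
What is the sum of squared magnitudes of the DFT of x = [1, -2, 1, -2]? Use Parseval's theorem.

Parseval: Σ|x[n]|² = (1/N)Σ|X[k]|², so Σ|X[k]|² = N·Σ|x[n]|² = 4·10.0000

Σ|X[k]|² = N·Σ|x[n]|² = 4·10.0000 = 40.0000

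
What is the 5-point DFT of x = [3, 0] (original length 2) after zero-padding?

Original 2-point DFT: [3, 3]
Zero-padded 5-point DFT provides frequency interpolation.

DFT_5([x, 0, ...]) = [3, 3, 3, 3, 3]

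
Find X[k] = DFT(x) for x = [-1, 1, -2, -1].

X[k] = Σ(n=0 to 3) x[n] · ω_4^(nk)
where ω_4 = e^(-2πi/4)

Computing each X[k]:
X[0] = -3
X[1] = 1-2i
X[2] = -3
X[3] = 1+2i

X = [-3, 1-2i, -3, 1+2i]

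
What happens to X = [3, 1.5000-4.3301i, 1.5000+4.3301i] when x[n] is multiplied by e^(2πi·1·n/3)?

Modulation property: DFT(ω_3^(-1n)·x[n]) = X[(k-1) mod 3], so circularly shift X by 1 positions.

X[k-1] = [1.5000+4.3301i, 3, 1.5000-4.3301i]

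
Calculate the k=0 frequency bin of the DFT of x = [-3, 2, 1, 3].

X[0] = Σ(n=0 to 3) x[n] · ω_4^0 = Σ x[n]
= (-3) + (2) + (1) + (3)

X[0] = 3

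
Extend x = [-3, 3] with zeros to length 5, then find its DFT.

Original 2-point DFT: [0, -6]
Zero-padded 5-point DFT provides frequency interpolation.

DFT_5([x, 0, ...]) = [0, -2.0729-2.8532i, -5.4271-1.7634i, -5.4271+1.7634i, -2.0729+2.8532i]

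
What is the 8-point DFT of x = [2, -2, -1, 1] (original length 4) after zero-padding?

Original 4-point DFT: [0, 3+3i, 2, 3-3i]
Zero-padded 8-point DFT provides frequency interpolation.

DFT_8([x, 0, ...]) = [0, -0.1213+1.7071i, 3+3i, 4.1213-0.2929i, 2, 4.1213+0.2929i, 3-3i, -0.1213-1.7071i]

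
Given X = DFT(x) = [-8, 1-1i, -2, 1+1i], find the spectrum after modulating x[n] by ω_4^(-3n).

Modulation property: DFT(ω_4^(-3n)·x[n]) = X[(k-3) mod 4], so circularly shift X by 3 positions.

X[k-3] = [1-1i, -2, 1+1i, -8]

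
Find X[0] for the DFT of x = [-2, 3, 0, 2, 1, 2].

X[0] = Σ(n=0 to 5) x[n] · ω_6^0 = Σ x[n]
= (-2) + (3) + (0) + (2) + (1) + (2)

X[0] = 6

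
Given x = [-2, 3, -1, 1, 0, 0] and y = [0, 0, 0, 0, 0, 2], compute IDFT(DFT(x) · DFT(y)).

(x ⊛ y)[n] = Σ(m=0 to 5) x[m] · y[(n-m) mod 6]

Computing each output sample:
(x ⊛ y)[0] = 6
(x ⊛ y)[1] = -2
(x ⊛ y)[2] = 2
(x ⊛ y)[3] = 0
(x ⊛ y)[4] = 0
(x ⊛ y)[5] = -4

x ⊛ y = [6, -2, 2, 0, 0, -4]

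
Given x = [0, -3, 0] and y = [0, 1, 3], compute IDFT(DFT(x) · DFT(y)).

(x ⊛ y)[n] = Σ(m=0 to 2) x[m] · y[(n-m) mod 3]

Computing each output sample:
(x ⊛ y)[0] = -9
(x ⊛ y)[1] = 0
(x ⊛ y)[2] = -3

x ⊛ y = [-9, 0, -3]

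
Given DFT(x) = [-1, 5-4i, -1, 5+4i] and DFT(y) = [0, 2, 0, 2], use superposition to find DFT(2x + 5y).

By linearity: DFT(2x + 5y) = 2·DFT(x) + 5·DFT(y)
= 2·[-1, 5-4i, -1, 5+4i] + 5·[0, 2, 0, 2]

Computing element-wise:
Z[0] = 2·(-1) + 5·(0) = -2
Z[1] = 2·(5-4i) + 5·(2) = 20-8i
Z[2] = 2·(-1) + 5·(0) = -2
Z[3] = 2·(5+4i) + 5·(2) = 20+8i

DFT(2x + 5y) = 2·X + 5·Y = [-2, 20-8i, -2, 20+8i]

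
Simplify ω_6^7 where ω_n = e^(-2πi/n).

Since ω_6^6 = 1, powers reduce modulo 6.
7 mod 6 = 1
So ω_6^7 = ω_6^1 = e^(-2πi·1/6)

ω_6^7 = ω_6^1 = 0.5000-0.8660i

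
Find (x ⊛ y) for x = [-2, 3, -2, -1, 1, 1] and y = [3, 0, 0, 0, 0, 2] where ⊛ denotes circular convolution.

(x ⊛ y)[n] = Σ(m=0 to 5) x[m] · y[(n-m) mod 6]

Computing each output sample:
(x ⊛ y)[0] = 0
(x ⊛ y)[1] = 5
(x ⊛ y)[2] = -8
(x ⊛ y)[3] = -1
(x ⊛ y)[4] = 5
(x ⊛ y)[5] = -1

x ⊛ y = [0, 5, -8, -1, 5, -1]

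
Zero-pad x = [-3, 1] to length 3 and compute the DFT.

Original 2-point DFT: [-2, -4]
Zero-padded 3-point DFT provides frequency interpolation.

DFT_3([x, 0, ...]) = [-2, -3.5000-0.8660i, -3.5000+0.8660i]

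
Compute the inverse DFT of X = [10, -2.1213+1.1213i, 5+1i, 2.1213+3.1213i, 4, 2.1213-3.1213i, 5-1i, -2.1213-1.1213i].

x[n] = (1/8) Σ(k=0 to 7) X[k] · e^(2πikn/8)

Computing each x[n]:
x[0] = 3
x[1] = -1
x[2] = 1
x[3] = 1
x[4] = 3
x[5] = 2
x[6] = 0
x[7] = 1

x = [3, -1, 1, 1, 3, 2, 0, 1]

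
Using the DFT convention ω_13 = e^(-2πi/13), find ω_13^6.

ω_13^6 = e^(-2πi·6/13)
= cos(-2π·6/13) + i·sin(-2π·6/13)
= cos(-12π/13) + i·sin(-12π/13)

ω_13^6 = cos(-12π/13) + i·sin(-12π/13) = -0.9709-0.2393i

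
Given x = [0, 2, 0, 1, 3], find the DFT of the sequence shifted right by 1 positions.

Time shift by 1: X_shifted[k] = ω_5^(1k) · X[k]
Shifted x = [3, 0, 2, 0, 1]

DFT(x[n-1]) = [6, 1.6910-0.2245i, 2.8090+2.4899i, 2.8090-2.4899i, 1.6910+0.2245i]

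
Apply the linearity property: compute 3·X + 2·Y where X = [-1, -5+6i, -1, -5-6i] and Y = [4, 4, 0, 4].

By linearity: DFT(3x + 2y) = 3·DFT(x) + 2·DFT(y)
= 3·[-1, -5+6i, -1, -5-6i] + 2·[4, 4, 0, 4]

Computing element-wise:
Z[0] = 3·(-1) + 2·(4) = 5
Z[1] = 3·(-5+6i) + 2·(4) = -7+18i
Z[2] = 3·(-1) + 2·(0) = -3
Z[3] = 3·(-5-6i) + 2·(4) = -7-18i

DFT(3x + 2y) = 3·X + 2·Y = [5, -7+18i, -3, -7-18i]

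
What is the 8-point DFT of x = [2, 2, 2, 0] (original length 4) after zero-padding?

Original 4-point DFT: [6, -2i, 2, 2i]
Zero-padded 8-point DFT provides frequency interpolation.

DFT_8([x, 0, ...]) = [6, 3.4142-3.4142i, -2i, 0.5858+0.5858i, 2, 0.5858-0.5858i, 2i, 3.4142+3.4142i]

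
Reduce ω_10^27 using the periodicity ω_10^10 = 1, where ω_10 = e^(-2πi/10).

Since ω_10^10 = 1, powers reduce modulo 10.
27 mod 10 = 7
So ω_10^27 = ω_10^7 = e^(-2πi·7/10)

ω_10^27 = ω_10^7 = -0.3090+0.9511i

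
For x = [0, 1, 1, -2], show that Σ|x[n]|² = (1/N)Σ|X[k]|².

Time domain:
Σ|x[n]|² = |0|² + |1|² + |1|² + |-2|² = 6.0000

Frequency domain:
(1/4)Σ|X[k]|² = (1/4)(|0|² + |-1-3i|² + |2|² + |-1+3i|²) = (1/4)·24.0000 = 6.0000

Both sides agree, confirming Parseval's theorem.

Σ|x[n]|² = (1/N)Σ|X[k]|² = 6.0000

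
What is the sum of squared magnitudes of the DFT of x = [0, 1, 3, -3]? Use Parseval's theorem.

Parseval: Σ|x[n]|² = (1/N)Σ|X[k]|², so Σ|X[k]|² = N·Σ|x[n]|² = 4·19.0000

Σ|X[k]|² = N·Σ|x[n]|² = 4·19.0000 = 76.0000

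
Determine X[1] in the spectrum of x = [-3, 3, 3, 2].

X[1] = Σ(n=0 to 3) x[n] · ω_4^(1n) where ω_4 = e^(-2πi/4)
= (-3)·ω_4^0 + (3)·ω_4^1 + (3)·ω_4^2 + (2)·ω_4^3

X[1] = -6-1i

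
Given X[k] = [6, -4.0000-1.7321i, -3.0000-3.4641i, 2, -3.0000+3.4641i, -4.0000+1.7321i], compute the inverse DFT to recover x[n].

x[n] = (1/6) Σ(k=0 to 5) X[k] · e^(2πikn/6)

Computing each x[n]:
x[0] = -1
x[1] = 2
x[2] = 2
x[3] = 1
x[4] = 3
x[5] = -1

x = [-1, 2, 2, 1, 3, -1]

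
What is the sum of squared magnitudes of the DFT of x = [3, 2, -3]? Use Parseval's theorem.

Parseval: Σ|x[n]|² = (1/N)Σ|X[k]|², so Σ|X[k]|² = N·Σ|x[n]|² = 3·22.0000

Σ|X[k]|² = N·Σ|x[n]|² = 3·22.0000 = 66.0000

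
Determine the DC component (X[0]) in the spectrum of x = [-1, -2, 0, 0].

X[0] = Σ(n=0 to 3) x[n] · ω_4^0 = Σ x[n]
= (-1) + (-2) + (0) + (0)

X[0] = -3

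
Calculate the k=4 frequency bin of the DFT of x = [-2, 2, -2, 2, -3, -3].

X[4] = Σ(n=0 to 5) x[n] · ω_6^(4n) where ω_6 = e^(-2πi/6)
= (-2)·ω_6^0 + (2)·ω_6^4 + (-2)·ω_6^8 + (2)·ω_6^12 + (-3)·ω_6^16 + (-3)·ω_6^20

X[4] = 3.0000+3.4641i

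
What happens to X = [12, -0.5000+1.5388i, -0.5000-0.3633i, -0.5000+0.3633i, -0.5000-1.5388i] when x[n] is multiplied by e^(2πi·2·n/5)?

Modulation property: DFT(ω_5^(-2n)·x[n]) = X[(k-2) mod 5], so circularly shift X by 2 positions.

X[k-2] = [-0.5000+0.3633i, -0.5000-1.5388i, 12, -0.5000+1.5388i, -0.5000-0.3633i]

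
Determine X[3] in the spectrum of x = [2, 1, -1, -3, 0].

X[3] = Σ(n=0 to 4) x[n] · ω_5^(3n) where ω_5 = e^(-2πi/5)
= (2)·ω_5^0 + (1)·ω_5^3 + (-1)·ω_5^6 + (-3)·ω_5^9 + (0)·ω_5^12

X[3] = -0.0451-1.3143i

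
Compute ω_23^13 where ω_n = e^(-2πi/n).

ω_23^13 = e^(-2πi·13/23)
= cos(-2π·13/23) + i·sin(-2π·13/23)
= cos(-26π/23) + i·sin(-26π/23)

ω_23^13 = cos(-26π/23) + i·sin(-26π/23) = -0.9172+0.3984i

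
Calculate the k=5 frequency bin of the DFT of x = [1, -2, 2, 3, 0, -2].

X[5] = Σ(n=0 to 5) x[n] · ω_6^(5n) where ω_6 = e^(-2πi/6)
= (1)·ω_6^0 + (-2)·ω_6^5 + (2)·ω_6^10 + (3)·ω_6^15 + (0)·ω_6^20 + (-2)·ω_6^25

X[5] = -5.0000+1.7321i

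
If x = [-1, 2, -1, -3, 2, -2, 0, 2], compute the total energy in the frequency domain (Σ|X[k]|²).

Parseval: Σ|x[n]|² = (1/N)Σ|X[k]|², so Σ|X[k]|² = N·Σ|x[n]|² = 8·27.0000

Σ|X[k]|² = N·Σ|x[n]|² = 8·27.0000 = 216.0000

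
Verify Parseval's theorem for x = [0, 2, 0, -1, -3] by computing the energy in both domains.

Time domain:
Σ|x[n]|² = |0|² + |2|² + |0|² + |-1|² + |-3|² = 14.0000

Frequency domain:
(1/5)Σ|X[k]|² = (1/5)(|-2|² + |0.5000-5.3431i|² + |0.5000-1.9879i|² + |0.5000+1.9879i|² + |0.5000+5.3431i|²) = (1/5)·70.0000 = 14.0000

Both sides agree, confirming Parseval's theorem.

Σ|x[n]|² = (1/N)Σ|X[k]|² = 14.0000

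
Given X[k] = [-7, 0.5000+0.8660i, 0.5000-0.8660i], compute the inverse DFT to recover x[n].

x[n] = (1/3) Σ(k=0 to 2) X[k] · e^(2πikn/3)

Computing each x[n]:
x[0] = -2
x[1] = -3
x[2] = -2

x = [-2, -3, -2]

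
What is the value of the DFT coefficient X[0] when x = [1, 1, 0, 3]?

X[0] = Σ(n=0 to 3) x[n] · ω_4^0 = Σ x[n]
= (1) + (1) + (0) + (3)

X[0] = 5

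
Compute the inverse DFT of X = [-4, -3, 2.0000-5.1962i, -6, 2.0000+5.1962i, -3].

x[n] = (1/6) Σ(k=0 to 5) X[k] · e^(2πikn/6)

Computing each x[n]:
x[0] = -2
x[1] = 1
x[2] = -3
x[3] = 2
x[4] = 0
x[5] = -2

x = [-2, 1, -3, 2, 0, -2]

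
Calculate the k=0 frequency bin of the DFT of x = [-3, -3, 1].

X[0] = Σ(n=0 to 2) x[n] · ω_3^0 = Σ x[n]
= (-3) + (-3) + (1)

X[0] = -5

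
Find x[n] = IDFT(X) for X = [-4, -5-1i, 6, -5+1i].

x[n] = (1/4) Σ(k=0 to 3) X[k] · e^(2πikn/4)

Computing each x[n]:
x[0] = -2
x[1] = -2
x[2] = 3
x[3] = -3

x = [-2, -2, 3, -3]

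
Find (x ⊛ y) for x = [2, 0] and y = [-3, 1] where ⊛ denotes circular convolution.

(x ⊛ y)[n] = Σ(m=0 to 1) x[m] · y[(n-m) mod 2]

Computing each output sample:
(x ⊛ y)[0] = -6
(x ⊛ y)[1] = 2

x ⊛ y = [-6, 2]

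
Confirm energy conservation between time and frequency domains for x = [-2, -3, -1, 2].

Time domain:
Σ|x[n]|² = |-2|² + |-3|² + |-1|² + |2|² = 18.0000

Frequency domain:
(1/4)Σ|X[k]|² = (1/4)(|-4|² + |-1+5i|² + |-2|² + |-1-5i|²) = (1/4)·72.0000 = 18.0000

Both sides agree, confirming Parseval's theorem.

Σ|x[n]|² = (1/N)Σ|X[k]|² = 18.0000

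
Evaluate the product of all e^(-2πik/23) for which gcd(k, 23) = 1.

The primitive 23rd roots of unity are ω_23^k for k coprime to 23: k ∈ {1, 2, 3, 4, 5, 6, 7, 8, 9, 10, 11, 12, 13, 14, 15, 16, 17, 18, 19, 20, 21, 22}
Their product equals the constant term of the cyclotomic polynomial Φ_23(x) up to sign.
For n ≥ 3, the product of all primitive nth roots of unity is 1. (For n=1 it is 1; for n=2 it is -1.)

1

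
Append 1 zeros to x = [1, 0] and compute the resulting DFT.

Original 2-point DFT: [1, 1]
Zero-padded 3-point DFT provides frequency interpolation.

DFT_3([x, 0, ...]) = [1, 1, 1]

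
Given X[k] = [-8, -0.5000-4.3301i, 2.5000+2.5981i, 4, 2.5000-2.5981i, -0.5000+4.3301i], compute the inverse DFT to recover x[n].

x[n] = (1/6) Σ(k=0 to 5) X[k] · e^(2πikn/6)

Computing each x[n]:
x[0] = 0
x[1] = -2
x[2] = 1
x[3] = -1
x[4] = -3
x[5] = -3

x = [0, -2, 1, -1, -3, -3]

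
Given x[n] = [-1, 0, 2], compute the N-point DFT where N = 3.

X[k] = Σ(n=0 to 2) x[n] · ω_3^(nk)
where ω_3 = e^(-2πi/3)

Computing each X[k]:
X[0] = 1
X[1] = -2.0000+1.7321i
X[2] = -2.0000-1.7321i

X = [1, -2.0000+1.7321i, -2.0000-1.7321i]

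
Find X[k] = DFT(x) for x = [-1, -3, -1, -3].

X[k] = Σ(n=0 to 3) x[n] · ω_4^(nk)
where ω_4 = e^(-2πi/4)

Computing each X[k]:
X[0] = -8
X[1] = 0
X[2] = 4
X[3] = 0

X = [-8, 0, 4, 0]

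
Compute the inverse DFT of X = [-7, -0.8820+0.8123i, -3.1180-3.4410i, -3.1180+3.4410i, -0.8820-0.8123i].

x[n] = (1/5) Σ(k=0 to 4) X[k] · e^(2πikn/5)

Computing each x[n]:
x[0] = -3
x[1] = 0
x[2] = -3
x[3] = 0
x[4] = -1

x = [-3, 0, -3, 0, -1]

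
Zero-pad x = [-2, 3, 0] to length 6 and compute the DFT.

Original 3-point DFT: [1, -3.5000-2.5981i, -3.5000+2.5981i]
Zero-padded 6-point DFT provides frequency interpolation.

DFT_6([x, 0, ...]) = [1, -0.5000-2.5981i, -3.5000-2.5981i, -5, -3.5000+2.5981i, -0.5000+2.5981i]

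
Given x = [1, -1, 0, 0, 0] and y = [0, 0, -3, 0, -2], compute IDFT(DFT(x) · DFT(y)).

(x ⊛ y)[n] = Σ(m=0 to 4) x[m] · y[(n-m) mod 5]

Computing each output sample:
(x ⊛ y)[0] = 2
(x ⊛ y)[1] = 0
(x ⊛ y)[2] = -3
(x ⊛ y)[3] = 3
(x ⊛ y)[4] = -2

x ⊛ y = [2, 0, -3, 3, -2]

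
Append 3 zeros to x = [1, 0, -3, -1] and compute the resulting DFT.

Original 4-point DFT: [-3, 4-1i, -1, 4+1i]
Zero-padded 7-point DFT provides frequency interpolation.

DFT_7([x, 0, ...]) = [-3, 2.5685+3.3587i, 3.0794-2.0835i, -0.6479-1.3706i, -0.6479+1.3706i, 3.0794+2.0835i, 2.5685-3.3587i]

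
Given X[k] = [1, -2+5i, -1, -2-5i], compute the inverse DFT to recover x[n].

x[n] = (1/4) Σ(k=0 to 3) X[k] · e^(2πikn/4)

Computing each x[n]:
x[0] = -1
x[1] = -2
x[2] = 1
x[3] = 3

x = [-1, -2, 1, 3]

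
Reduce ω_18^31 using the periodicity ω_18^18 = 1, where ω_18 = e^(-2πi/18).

Since ω_18^18 = 1, powers reduce modulo 18.
31 mod 18 = 13
So ω_18^31 = ω_18^13 = e^(-2πi·13/18)

ω_18^31 = ω_18^13 = -0.1736+0.9848i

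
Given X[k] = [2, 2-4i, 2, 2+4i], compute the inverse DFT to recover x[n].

x[n] = (1/4) Σ(k=0 to 3) X[k] · e^(2πikn/4)

Computing each x[n]:
x[0] = 2
x[1] = 2
x[2] = 0
x[3] = -2

x = [2, 2, 0, -2]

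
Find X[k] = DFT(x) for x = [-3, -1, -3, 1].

X[k] = Σ(n=0 to 3) x[n] · ω_4^(nk)
where ω_4 = e^(-2πi/4)

Computing each X[k]:
X[0] = -6
X[1] = 2i
X[2] = -6
X[3] = -2i

X = [-6, 2i, -6, -2i]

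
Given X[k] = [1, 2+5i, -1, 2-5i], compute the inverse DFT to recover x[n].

x[n] = (1/4) Σ(k=0 to 3) X[k] · e^(2πikn/4)

Computing each x[n]:
x[0] = 1
x[1] = -2
x[2] = -1
x[3] = 3

x = [1, -2, -1, 3]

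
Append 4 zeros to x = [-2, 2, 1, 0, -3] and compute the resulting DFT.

Original 5-point DFT: [-2, -3.1180-5.3431i, -0.8820-1.9879i, -0.8820+1.9879i, -3.1180+5.3431i]
Zero-padded 9-point DFT provides frequency interpolation.

DFT_9([x, 0, ...]) = [-2, 2.5248-1.2443i, -4.8905-4.2400i, -2.0000+1.7321i, -3.6343-2.9957i, -3.6343+2.9957i, -2.0000-1.7321i, -4.8905+4.2400i, 2.5248+1.2443i]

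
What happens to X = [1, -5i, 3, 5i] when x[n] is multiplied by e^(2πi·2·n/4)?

Modulation property: DFT(ω_4^(-2n)·x[n]) = X[(k-2) mod 4], so circularly shift X by 2 positions.

X[k-2] = [3, 5i, 1, -5i]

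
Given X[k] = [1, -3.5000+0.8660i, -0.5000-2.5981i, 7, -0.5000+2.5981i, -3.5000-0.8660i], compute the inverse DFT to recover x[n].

x[n] = (1/6) Σ(k=0 to 5) X[k] · e^(2πikn/6)

Computing each x[n]:
x[0] = 0
x[1] = -1
x[2] = 1
x[3] = 0
x[4] = 3
x[5] = -2

x = [0, -1, 1, 0, 3, -2]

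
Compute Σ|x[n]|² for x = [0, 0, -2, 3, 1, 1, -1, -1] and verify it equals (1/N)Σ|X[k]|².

Time domain:
Σ|x[n]|² = |0|² + |0|² + |-2|² + |3|² + |1|² + |1|² + |-1|² + |-1|² = 17.0000

Frequency domain:
(1/8)Σ|X[k]|² = (1/8)(|1|² + |-4.5355-1.1213i|² + |4+1i|² + |2.5355-3.1213i|² + |-5|² + |2.5355+3.1213i|² + |4-1i|² + |-4.5355+1.1213i|²) = (1/8)·136.0000 = 17.0000

Both sides agree, confirming Parseval's theorem.

Σ|x[n]|² = (1/N)Σ|X[k]|² = 17.0000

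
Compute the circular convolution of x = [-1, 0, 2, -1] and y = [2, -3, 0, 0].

(x ⊛ y)[n] = Σ(m=0 to 3) x[m] · y[(n-m) mod 4]

Computing each output sample:
(x ⊛ y)[0] = 1
(x ⊛ y)[1] = 3
(x ⊛ y)[2] = 4
(x ⊛ y)[3] = -8

x ⊛ y = [1, 3, 4, -8]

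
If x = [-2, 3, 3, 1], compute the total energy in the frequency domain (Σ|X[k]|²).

Parseval: Σ|x[n]|² = (1/N)Σ|X[k]|², so Σ|X[k]|² = N·Σ|x[n]|² = 4·23.0000

Σ|X[k]|² = N·Σ|x[n]|² = 4·23.0000 = 92.0000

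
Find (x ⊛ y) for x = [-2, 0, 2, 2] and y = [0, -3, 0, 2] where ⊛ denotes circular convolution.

(x ⊛ y)[n] = Σ(m=0 to 3) x[m] · y[(n-m) mod 4]

Computing each output sample:
(x ⊛ y)[0] = -6
(x ⊛ y)[1] = 10
(x ⊛ y)[2] = 4
(x ⊛ y)[3] = -10

x ⊛ y = [-6, 10, 4, -10]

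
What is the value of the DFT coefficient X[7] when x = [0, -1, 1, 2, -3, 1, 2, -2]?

X[7] = Σ(n=0 to 7) x[n] · ω_8^(7n) where ω_8 = e^(-2πi/8)
= (0)·ω_8^0 + (-1)·ω_8^7 + (1)·ω_8^14 + (2)·ω_8^21 + (-3)·ω_8^28 + (1)·ω_8^35 + (2)·ω_8^42 + (-2)·ω_8^49

X[7] = -1.2426+0.4142i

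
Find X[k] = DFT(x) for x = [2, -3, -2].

X[k] = Σ(n=0 to 2) x[n] · ω_3^(nk)
where ω_3 = e^(-2πi/3)

Computing each X[k]:
X[0] = -3
X[1] = 4.5000+0.8660i
X[2] = 4.5000-0.8660i

X = [-3, 4.5000+0.8660i, 4.5000-0.8660i]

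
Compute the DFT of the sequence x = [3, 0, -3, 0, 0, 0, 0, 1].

X[k] = Σ(n=0 to 7) x[n] · ω_8^(nk)
where ω_8 = e^(-2πi/8)

Computing each X[k]:
X[0] = 1
X[1] = 3.7071+3.7071i
X[2] = 6+1i
X[3] = 2.2929-2.2929i
X[4] = -1
X[5] = 2.2929+2.2929i
X[6] = 6-1i
X[7] = 3.7071-3.7071i

X = [1, 3.7071+3.7071i, 6+1i, 2.2929-2.2929i, -1, 2.2929+2.2929i, 6-1i, 3.7071-3.7071i]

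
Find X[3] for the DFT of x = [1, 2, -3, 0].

X[3] = Σ(n=0 to 3) x[n] · ω_4^(3n) where ω_4 = e^(-2πi/4)
= (1)·ω_4^0 + (2)·ω_4^3 + (-3)·ω_4^6 + (0)·ω_4^9

X[3] = 4+2i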